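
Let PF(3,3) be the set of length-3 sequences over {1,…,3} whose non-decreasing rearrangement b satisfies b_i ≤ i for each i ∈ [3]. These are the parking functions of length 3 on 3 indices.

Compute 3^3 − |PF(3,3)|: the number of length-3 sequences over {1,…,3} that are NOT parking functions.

Count = (3−3+1)·(3+1)^(3−1) = 1·16 = 16 (Pollak)
Check (3,2,3) → sorted (2,3,3): b_1=2>1, not a PF.
So 27 − 16 = 11 fail.

11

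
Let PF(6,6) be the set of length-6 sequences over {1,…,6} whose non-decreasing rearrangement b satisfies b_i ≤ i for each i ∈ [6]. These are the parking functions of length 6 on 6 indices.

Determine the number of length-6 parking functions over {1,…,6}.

16807

#PF = (6+1−6)·(6+1)^{6−1} = 1·16807 = 16807 [KW]
One tuple (6,1,2,3,1,2) → sorted (1,1,2,2,3,6): b_i ≤ i ∀i, a PF.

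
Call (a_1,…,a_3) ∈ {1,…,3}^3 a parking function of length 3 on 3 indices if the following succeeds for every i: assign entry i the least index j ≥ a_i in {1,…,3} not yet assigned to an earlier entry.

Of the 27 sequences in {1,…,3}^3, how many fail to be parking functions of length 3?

|PF| = (3−3+1)·(3+1)^(3−1) = 1 · 16 = 16 (Pollak)
Example (3,3,3) → sorted (3,3,3): b_1=3>1, not a PF.
So 27 − 16 = 11 fail.

11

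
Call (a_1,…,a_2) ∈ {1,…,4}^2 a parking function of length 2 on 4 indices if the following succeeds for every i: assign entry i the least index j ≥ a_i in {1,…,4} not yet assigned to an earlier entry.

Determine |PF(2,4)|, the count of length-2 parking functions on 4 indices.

15

Count = (5−2)·5^(2−1) = 3×5 = 15 [KW]
One tuple (2,2) → sorted (2,2): b_i ≤ 2+i ∀i, a PF.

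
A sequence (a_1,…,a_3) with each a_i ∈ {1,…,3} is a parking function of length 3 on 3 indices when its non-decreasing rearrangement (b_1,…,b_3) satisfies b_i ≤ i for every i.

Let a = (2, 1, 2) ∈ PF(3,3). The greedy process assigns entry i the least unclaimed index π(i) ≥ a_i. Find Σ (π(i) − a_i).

1

Σπ = 6 ({1..3} each once); Σa = 2+1+2 = 5; disp = 6−5 = 1.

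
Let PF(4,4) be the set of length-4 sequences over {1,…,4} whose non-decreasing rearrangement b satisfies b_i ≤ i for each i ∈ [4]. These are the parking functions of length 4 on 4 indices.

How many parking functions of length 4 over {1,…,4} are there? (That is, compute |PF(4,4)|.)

|PF| = (5−4)·5^(4−1) = 1×125 = 125 [KW]
One tuple (2,1,3,3) → sorted (1,2,3,3): b_i ≤ i ∀i, a PF.

125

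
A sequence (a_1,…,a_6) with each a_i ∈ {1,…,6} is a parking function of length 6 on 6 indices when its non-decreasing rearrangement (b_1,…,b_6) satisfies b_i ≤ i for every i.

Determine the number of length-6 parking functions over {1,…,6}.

Count = (7−6)·7^(6−1) = 1×16807 = 16807 (Konheim–Weiss)
Check (1,3,4,2,2,5) → sorted (1,2,2,3,4,5): b_i ≤ i ∀i, a PF.

16807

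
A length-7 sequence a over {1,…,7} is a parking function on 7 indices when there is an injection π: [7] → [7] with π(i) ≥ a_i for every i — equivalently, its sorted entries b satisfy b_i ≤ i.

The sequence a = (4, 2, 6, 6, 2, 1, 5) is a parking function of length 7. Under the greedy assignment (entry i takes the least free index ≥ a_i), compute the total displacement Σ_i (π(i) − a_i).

2

Σπ = 7·8/2 = 28 (π permutes [7]); Σa = 4+2+6+6+2+1+5 = 26; disp = 28−26 = 2.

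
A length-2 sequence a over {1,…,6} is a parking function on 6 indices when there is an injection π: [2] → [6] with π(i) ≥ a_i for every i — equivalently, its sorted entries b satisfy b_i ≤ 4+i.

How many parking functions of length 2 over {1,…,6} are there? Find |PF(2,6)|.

35

#PF = 5·7^1 = 5 · 7 = 35 (Konheim–Weiss)
Example (2,4) → sorted (2,4): b_i ≤ 4+i ∀i, a PF.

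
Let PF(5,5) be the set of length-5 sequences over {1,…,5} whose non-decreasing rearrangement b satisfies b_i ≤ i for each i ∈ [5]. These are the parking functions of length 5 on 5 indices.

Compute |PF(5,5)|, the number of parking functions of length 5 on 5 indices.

1296

|PF(5,5)| = (5−5+1)·(5+1)^(5−1) = 1 · 1296 = 1296 (Konheim–Weiss)
One tuple (1,3,1,4,4) → sorted (1,1,3,4,4): b_i ≤ i ∀i, a PF.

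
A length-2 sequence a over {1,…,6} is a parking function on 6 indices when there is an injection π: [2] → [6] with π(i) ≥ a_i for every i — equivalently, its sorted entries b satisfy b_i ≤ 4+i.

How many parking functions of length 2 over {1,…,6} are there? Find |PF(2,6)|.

|PF| = (6−2+1)·(6+1)^(2−1) = 5 · 7 = 35 (Pollak)
E.g. (2,6) → sorted (2,6): b_i ≤ 4+i ∀i, a PF.

35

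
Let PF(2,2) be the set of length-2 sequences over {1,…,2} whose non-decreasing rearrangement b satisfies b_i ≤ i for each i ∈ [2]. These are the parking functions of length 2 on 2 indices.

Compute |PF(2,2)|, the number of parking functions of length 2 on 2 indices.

Count = 1·3^1 = 1×3 = 3
Check (2,1) → sorted (1,2): b_i ≤ i ∀i, a PF.

3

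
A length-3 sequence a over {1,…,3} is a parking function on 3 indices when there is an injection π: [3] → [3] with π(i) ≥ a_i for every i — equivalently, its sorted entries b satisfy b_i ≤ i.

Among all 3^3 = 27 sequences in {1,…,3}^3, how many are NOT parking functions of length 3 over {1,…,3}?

|PF| = (3−3+1)·(3+1)^(3−1) = 1 · 16 = 16 (Konheim–Weiss)
Check (3,3,1) → sorted (1,3,3): b_2=3>2, not a PF.
So 27 − 16 = 11 fail.

11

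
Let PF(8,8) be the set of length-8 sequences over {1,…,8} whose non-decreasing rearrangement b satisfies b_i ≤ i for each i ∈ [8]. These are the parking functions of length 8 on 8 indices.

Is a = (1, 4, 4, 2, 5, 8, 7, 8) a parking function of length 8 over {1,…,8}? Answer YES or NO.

NO

Rearranged: b = (1, 2, 4, 4, 5, 7, 8, 8).
  b_1=1 ≤ 1
  b_2=2 ≤ 2
  b_3=4 > 3
  fails at i=3 ⇒ NO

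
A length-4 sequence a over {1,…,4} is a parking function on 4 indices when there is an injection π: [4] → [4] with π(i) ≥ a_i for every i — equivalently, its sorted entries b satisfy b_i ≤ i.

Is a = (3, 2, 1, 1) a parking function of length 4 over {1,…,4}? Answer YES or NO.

Rearranged: b = (1, 1, 2, 3).
  b_1=1 ≤ 1
  b_2=1 ≤ 2
  b_3=2 ≤ 3
  b_4=3 ≤ 4
All bounds hold ⇒ YES

YES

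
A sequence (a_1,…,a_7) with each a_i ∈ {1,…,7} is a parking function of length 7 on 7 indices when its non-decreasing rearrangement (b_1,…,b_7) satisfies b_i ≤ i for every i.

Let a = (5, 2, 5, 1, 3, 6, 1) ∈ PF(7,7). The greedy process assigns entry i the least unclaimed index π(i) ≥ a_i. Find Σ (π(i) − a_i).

Σπ = 7·8/2 = 28 (π permutes [7]); Σa = 5+2+5+1+3+6+1 = 23; disp = 28−23 = 5.

5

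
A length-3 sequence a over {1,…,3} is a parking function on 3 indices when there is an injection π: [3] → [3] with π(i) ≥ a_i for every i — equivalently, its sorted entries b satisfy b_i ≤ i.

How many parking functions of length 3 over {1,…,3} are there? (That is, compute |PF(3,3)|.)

|PF(3,3)| = 1·4^2 = 1×16 = 16 [KW]
E.g. (2,3,1) → sorted (1,2,3): b_i ≤ i ∀i, a PF.

16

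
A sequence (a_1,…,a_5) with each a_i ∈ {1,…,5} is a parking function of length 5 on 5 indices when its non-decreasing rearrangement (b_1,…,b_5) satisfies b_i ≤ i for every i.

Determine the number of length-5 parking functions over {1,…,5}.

1296

Count = (5+1−5)·(5+1)^{5−1} = 1×1296 = 1296
Example (3,1,1,4,5) → sorted (1,1,3,4,5): b_i ≤ i ∀i, a PF.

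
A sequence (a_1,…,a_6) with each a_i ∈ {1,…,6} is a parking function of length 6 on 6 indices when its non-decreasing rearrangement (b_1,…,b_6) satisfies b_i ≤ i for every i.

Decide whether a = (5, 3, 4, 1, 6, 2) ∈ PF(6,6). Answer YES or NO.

YES

Rearranged: b = (1, 2, 3, 4, 5, 6).
  b_1=1 ≤ 1
  b_2=2 ≤ 2
  b_3=3 ≤ 3
  b_4=4 ≤ 4
  b_5=5 ≤ 5
  b_6=6 ≤ 6
All bounds hold ⇒ YES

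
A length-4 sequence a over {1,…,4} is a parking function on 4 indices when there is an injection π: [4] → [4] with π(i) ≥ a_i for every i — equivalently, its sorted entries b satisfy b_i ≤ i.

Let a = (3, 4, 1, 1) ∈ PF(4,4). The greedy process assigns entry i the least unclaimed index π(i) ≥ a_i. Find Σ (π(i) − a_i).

1

Σπ = 4·5/2 = 10 (π permutes [4]); Σa = 3+4+1+1 = 9; disp = 10−9 = 1.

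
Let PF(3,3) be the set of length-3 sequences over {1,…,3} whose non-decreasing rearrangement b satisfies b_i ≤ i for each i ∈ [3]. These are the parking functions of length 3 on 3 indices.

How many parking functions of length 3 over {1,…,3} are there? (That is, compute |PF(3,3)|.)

16

|PF(3,3)| = (3+1−3)·(3+1)^{3−1} = 1·16 = 16 [KW]
Check (1,1,1) → sorted (1,1,1): b_i ≤ i ∀i, a PF.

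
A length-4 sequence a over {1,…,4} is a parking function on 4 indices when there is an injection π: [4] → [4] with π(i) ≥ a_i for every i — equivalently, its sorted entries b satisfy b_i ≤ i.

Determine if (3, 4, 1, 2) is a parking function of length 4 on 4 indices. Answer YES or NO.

Rearranged: b = (1, 2, 3, 4).
  b_1=1 ≤ 1
  b_2=2 ≤ 2
  b_3=3 ≤ 3
  b_4=4 ≤ 4
All bounds hold ⇒ YES

YES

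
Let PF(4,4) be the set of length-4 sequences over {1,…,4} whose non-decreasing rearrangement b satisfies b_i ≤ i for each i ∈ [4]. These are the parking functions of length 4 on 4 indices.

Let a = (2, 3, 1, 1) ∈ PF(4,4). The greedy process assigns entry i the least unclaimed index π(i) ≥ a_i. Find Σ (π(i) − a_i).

Σπ = 4·5/2 = 10 (π permutes [4]); Σa = 2+3+1+1 = 7; disp = 10−7 = 3.

3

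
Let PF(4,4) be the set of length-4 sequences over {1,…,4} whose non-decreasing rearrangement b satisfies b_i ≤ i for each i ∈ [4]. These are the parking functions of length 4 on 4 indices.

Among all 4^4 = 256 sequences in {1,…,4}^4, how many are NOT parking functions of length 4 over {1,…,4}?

131

|PF(4,4)| = (5−4)·5^(4−1) = 1×125 = 125 (Pollak)
One tuple (2,3,3,4) → sorted (2,3,3,4): b_1=2>1, not a PF.
So 256 − 125 = 131 fail.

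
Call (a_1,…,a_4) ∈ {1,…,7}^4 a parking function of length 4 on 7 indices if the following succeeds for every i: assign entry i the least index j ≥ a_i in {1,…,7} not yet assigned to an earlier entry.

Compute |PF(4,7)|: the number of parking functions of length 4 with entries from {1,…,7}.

2048

Count = 4·8^3 = 4·512 = 2048
Example (5,7,2,3) → sorted (2,3,5,7): b_i ≤ 3+i ∀i, a PF.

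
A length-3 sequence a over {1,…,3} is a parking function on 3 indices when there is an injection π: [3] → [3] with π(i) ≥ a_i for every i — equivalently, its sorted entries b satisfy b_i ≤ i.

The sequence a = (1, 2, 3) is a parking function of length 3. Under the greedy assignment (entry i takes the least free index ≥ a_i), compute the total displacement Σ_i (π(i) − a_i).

Σπ = 3·4/2 = 6 (π permutes [3]); Σa = 1+2+3 = 6; disp = 6−6 = 0.

0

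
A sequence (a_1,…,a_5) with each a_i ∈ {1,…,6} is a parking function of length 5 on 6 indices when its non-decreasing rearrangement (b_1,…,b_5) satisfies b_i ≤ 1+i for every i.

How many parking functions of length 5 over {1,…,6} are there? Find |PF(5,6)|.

|PF| = (6+1−5)·(6+1)^{5−1} = 2 · 2401 = 4802 (Pollak)
Check (3,4,4,2,5) → sorted (2,3,4,4,5): b_i ≤ 1+i ∀i, a PF.

4802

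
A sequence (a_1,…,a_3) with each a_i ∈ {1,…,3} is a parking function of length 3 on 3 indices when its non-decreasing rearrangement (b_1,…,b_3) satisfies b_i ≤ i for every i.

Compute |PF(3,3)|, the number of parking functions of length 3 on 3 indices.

16

#PF = (3−3+1)·(3+1)^(3−1) = 1×16 = 16 [KW]
One tuple (1,2,2) → sorted (1,2,2): b_i ≤ i ∀i, a PF.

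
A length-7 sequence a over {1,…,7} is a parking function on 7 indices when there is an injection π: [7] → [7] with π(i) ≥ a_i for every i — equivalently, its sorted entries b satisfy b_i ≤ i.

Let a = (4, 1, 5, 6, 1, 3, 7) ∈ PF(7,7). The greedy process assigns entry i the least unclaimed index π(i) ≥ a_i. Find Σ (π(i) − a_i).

Σπ(i) = 1+…+7 = 28; Σa = 4+1+5+6+1+3+7 = 27; disp = 28−27 = 1.

1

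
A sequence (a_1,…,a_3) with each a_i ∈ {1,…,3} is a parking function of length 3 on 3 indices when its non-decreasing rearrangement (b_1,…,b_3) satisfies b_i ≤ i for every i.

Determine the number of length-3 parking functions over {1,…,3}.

Count = (3+1−3)·(3+1)^{3−1} = 1 · 16 = 16 (Pollak)
E.g. (1,1,3) → sorted (1,1,3): b_i ≤ i ∀i, a PF.

16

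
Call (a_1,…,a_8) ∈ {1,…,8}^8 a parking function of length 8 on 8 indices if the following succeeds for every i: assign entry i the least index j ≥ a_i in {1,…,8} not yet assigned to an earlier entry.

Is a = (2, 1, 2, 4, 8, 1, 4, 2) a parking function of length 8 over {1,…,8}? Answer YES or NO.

YES

Sorted: b = (1, 1, 2, 2, 2, 4, 4, 8).
  b_1=1 ≤ 1
  b_2=1 ≤ 2
  b_3=2 ≤ 3
  b_4=2 ≤ 4
  b_5=2 ≤ 5
  b_6=4 ≤ 6
  b_7=4 ≤ 7
  b_8=8 ≤ 8
All bounds hold ⇒ YES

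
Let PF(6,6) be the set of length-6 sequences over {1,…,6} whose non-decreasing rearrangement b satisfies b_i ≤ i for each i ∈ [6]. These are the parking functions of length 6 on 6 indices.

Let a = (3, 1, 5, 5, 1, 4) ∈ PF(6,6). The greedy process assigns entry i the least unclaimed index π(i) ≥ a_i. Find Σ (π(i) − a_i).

Σπ(i) = 1+…+6 = 21; Σa = 3+1+5+5+1+4 = 19; disp = 21−19 = 2.

2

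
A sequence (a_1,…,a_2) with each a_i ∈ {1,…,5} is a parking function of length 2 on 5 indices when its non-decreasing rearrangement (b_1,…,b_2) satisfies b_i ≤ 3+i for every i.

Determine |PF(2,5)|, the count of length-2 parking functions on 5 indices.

|PF(2,5)| = (5−2+1)·(5+1)^(2−1) = 4 · 6 = 24
Example (2,4) → sorted (2,4): b_i ≤ 3+i ∀i, a PF.

24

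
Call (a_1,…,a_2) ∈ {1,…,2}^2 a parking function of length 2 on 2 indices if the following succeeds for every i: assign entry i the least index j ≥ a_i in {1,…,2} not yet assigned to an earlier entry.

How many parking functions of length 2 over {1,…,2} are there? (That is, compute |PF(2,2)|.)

|PF| = (2+1−2)·(2+1)^{2−1} = 1 · 3 = 3 [KW]
Example (1,1) → sorted (1,1): b_i ≤ i ∀i, a PF.

3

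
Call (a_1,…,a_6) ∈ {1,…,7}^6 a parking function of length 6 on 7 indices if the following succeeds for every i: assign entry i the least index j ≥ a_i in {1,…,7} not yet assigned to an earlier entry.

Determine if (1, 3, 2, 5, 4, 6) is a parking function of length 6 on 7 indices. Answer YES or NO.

Sorted: b = (1, 2, 3, 4, 5, 6).
  b_1=1 ≤ 2
  b_2=2 ≤ 3
  b_3=3 ≤ 4
  b_4=4 ≤ 5
  b_5=5 ≤ 6
  b_6=6 ≤ 7
All bounds hold ⇒ YES

YES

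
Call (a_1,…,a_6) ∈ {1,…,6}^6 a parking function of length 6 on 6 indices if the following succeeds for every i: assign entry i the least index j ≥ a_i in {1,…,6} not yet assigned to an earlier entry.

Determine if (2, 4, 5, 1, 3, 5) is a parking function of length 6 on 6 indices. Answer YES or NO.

YES

Rearranged: b = (1, 2, 3, 4, 5, 5).
  b_1=1 ≤ 1
  b_2=2 ≤ 2
  b_3=3 ≤ 3
  b_4=4 ≤ 4
  b_5=5 ≤ 5
  b_6=5 ≤ 6
All bounds hold ⇒ YES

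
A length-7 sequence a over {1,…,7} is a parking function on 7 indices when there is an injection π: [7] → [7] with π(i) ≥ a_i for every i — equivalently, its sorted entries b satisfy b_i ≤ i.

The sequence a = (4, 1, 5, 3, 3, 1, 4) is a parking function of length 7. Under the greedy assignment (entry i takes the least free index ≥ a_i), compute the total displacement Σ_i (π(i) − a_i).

7

Σπ = 7·8/2 = 28 (π permutes [7]); Σa = 4+1+5+3+3+1+4 = 21; disp = 28−21 = 7.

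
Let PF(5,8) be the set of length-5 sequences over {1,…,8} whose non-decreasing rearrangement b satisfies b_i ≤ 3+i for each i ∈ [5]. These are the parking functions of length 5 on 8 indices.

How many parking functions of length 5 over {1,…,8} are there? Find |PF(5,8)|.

Count = 4·9^4 = 4 · 6561 = 26244 (Pollak)
Example (1,5,7,4,4) → sorted (1,4,4,5,7): b_i ≤ 3+i ∀i, a PF.

26244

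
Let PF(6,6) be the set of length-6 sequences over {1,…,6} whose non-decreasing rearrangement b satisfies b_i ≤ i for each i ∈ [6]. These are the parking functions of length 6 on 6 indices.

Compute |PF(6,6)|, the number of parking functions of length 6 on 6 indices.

Count = 1·7^5 = 1×16807 = 16807 [KW]
One tuple (4,4,1,2,1,5) → sorted (1,1,2,4,4,5): b_i ≤ i ∀i, a PF.

16807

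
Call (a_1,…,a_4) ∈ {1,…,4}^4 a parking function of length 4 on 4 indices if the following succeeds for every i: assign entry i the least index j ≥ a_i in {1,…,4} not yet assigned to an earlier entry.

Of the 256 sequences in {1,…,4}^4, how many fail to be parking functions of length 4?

131

Count = 1·5^3 = 1 · 125 = 125 (Konheim–Weiss)
E.g. (2,3,3,4) → sorted (2,3,3,4): b_1=2>1, not a PF.
4^4 − 125 = 256 − 125 = 131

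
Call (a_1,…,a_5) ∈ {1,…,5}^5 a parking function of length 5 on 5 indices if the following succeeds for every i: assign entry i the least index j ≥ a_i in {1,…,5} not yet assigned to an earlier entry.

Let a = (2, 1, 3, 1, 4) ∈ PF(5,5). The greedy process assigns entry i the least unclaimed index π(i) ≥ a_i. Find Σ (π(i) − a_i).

Σπ = 15 ({1..5} each once); Σa = 2+1+3+1+4 = 11; disp = 15−11 = 4.

4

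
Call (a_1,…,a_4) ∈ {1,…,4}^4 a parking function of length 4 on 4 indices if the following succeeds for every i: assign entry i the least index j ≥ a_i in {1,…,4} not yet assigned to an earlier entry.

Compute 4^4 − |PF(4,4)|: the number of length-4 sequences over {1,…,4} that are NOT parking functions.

131

Count = 1·5^3 = 1·125 = 125 [KW]
Check (4,3,4,3) → sorted (3,3,4,4): b_1=3>1, not a PF.
So 256 − 125 = 131 fail.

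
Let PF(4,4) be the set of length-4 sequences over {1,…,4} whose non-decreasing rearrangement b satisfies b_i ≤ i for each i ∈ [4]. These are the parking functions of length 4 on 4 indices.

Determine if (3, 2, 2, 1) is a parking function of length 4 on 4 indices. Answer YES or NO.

Sorted: b = (1, 2, 2, 3).
  b_1=1 ≤ 1
  b_2=2 ≤ 2
  b_3=2 ≤ 3
  b_4=3 ≤ 4
All bounds hold ⇒ YES

YES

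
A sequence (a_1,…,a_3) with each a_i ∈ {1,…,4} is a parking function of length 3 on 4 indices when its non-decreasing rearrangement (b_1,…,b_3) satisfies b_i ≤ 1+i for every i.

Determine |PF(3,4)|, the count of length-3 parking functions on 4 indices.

|PF(3,4)| = (4−3+1)·(4+1)^(3−1) = 2 · 25 = 50 (Konheim–Weiss)
One tuple (1,3,3) → sorted (1,3,3): b_i ≤ 1+i ∀i, a PF.

50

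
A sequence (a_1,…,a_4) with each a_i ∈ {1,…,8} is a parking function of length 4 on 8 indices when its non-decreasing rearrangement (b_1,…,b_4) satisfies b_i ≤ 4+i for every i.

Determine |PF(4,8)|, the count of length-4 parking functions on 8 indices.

3645

|PF| = (9−4)·9^(4−1) = 5·729 = 3645 [KW]
Check (3,2,7,2) → sorted (2,2,3,7): b_i ≤ 4+i ∀i, a PF.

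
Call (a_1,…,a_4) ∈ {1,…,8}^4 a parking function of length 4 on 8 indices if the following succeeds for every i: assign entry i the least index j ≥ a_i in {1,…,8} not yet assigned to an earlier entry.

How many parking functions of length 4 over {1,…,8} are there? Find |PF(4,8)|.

|PF(4,8)| = (8+1−4)·(8+1)^{4−1} = 5 · 729 = 3645 [KW]
E.g. (5,4,3,1) → sorted (1,3,4,5): b_i ≤ 4+i ∀i, a PF.

3645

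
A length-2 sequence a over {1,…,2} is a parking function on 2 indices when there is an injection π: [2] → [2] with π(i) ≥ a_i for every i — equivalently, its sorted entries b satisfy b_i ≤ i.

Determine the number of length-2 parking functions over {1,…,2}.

Count = (2−2+1)·(2+1)^(2−1) = 1·3 = 3
Check (1,1) → sorted (1,1): b_i ≤ i ∀i, a PF.

3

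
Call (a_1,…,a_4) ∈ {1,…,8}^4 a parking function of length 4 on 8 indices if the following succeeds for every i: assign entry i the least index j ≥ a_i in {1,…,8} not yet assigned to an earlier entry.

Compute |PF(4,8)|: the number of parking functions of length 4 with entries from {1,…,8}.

3645

Count = (9−4)·9^(4−1) = 5·729 = 3645
One tuple (4,8,4,7) → sorted (4,4,7,8): b_i ≤ 4+i ∀i, a PF.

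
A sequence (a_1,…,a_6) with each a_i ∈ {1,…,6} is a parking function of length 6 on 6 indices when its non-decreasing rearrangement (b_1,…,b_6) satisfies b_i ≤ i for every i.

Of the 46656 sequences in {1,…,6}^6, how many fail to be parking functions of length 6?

29849

Count = (7−6)·7^(6−1) = 1·16807 = 16807
Example (6,6,5,1,1,1) → sorted (1,1,1,5,6,6): b_4=5>4, not a PF.
So 46656 − 16807 = 29849 fail.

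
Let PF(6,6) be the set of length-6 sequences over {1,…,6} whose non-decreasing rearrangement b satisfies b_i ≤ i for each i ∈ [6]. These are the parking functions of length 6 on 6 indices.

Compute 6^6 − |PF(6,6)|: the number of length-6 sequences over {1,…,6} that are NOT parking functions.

29849

|PF| = (6+1−6)·(6+1)^{6−1} = 1·16807 = 16807 [KW]
E.g. (5,6,2,3,1,5) → sorted (1,2,3,5,5,6): b_4=5>4, not a PF.
6^6 − 16807 = 46656 − 16807 = 29849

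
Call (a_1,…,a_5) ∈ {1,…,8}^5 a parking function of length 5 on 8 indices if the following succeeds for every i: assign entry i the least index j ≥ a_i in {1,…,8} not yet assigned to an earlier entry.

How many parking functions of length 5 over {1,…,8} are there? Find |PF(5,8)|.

26244

Count = (8−5+1)·(8+1)^(5−1) = 4×6561 = 26244 (Konheim–Weiss)
One tuple (4,7,1,4,3) → sorted (1,3,4,4,7): b_i ≤ 3+i ∀i, a PF.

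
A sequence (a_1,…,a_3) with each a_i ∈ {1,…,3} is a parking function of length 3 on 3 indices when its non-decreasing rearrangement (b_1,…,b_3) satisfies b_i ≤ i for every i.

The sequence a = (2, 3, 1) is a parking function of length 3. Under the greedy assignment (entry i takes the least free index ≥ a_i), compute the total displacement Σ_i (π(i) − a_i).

0

Σπ = 3·4/2 = 6 (π permutes [3]); Σa = 2+3+1 = 6; disp = 6−6 = 0.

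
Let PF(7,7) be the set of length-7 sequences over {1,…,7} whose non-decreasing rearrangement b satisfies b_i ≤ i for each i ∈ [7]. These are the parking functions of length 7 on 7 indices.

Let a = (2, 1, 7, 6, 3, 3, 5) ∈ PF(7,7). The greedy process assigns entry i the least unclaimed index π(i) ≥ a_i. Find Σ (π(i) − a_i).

1

Σπ(i) = 1+…+7 = 28; Σa = 2+1+7+6+3+3+5 = 27; disp = 28−27 = 1.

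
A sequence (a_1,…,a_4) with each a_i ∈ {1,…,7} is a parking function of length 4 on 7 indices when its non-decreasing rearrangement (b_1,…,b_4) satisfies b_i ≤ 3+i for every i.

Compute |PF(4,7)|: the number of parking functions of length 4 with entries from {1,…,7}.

|PF| = (8−4)·8^(4−1) = 4×512 = 2048
Check (6,4,2,6) → sorted (2,4,6,6): b_i ≤ 3+i ∀i, a PF.

2048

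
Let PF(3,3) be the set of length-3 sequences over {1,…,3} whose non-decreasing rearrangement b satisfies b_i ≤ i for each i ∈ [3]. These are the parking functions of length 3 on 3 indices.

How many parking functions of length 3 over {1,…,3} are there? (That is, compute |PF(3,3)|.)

Count = 1·4^2 = 1×16 = 16 [KW]
Example (3,2,1) → sorted (1,2,3): b_i ≤ i ∀i, a PF.

16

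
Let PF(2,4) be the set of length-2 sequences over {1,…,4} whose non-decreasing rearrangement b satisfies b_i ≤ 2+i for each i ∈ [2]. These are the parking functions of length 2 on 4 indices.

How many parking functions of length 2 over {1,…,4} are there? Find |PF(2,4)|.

|PF(2,4)| = (4−2+1)·(4+1)^(2−1) = 3 · 5 = 15
Example (4,3) → sorted (3,4): b_i ≤ 2+i ∀i, a PF.

15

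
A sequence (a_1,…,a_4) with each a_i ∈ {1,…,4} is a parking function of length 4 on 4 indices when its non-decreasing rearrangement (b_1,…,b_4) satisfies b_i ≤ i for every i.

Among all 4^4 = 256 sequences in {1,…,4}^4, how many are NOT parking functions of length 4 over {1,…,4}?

131

Count = (4−4+1)·(4+1)^(4−1) = 1×125 = 125 (Pollak)
One tuple (3,3,3,3) → sorted (3,3,3,3): b_1=3>1, not a PF.
4^4 − 125 = 256 − 125 = 131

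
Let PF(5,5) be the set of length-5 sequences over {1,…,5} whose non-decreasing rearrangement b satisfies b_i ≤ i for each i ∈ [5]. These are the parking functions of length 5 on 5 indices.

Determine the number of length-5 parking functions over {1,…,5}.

1296

Count = (5+1−5)·(5+1)^{5−1} = 1×1296 = 1296
E.g. (2,3,1,2,2) → sorted (1,2,2,2,3): b_i ≤ i ∀i, a PF.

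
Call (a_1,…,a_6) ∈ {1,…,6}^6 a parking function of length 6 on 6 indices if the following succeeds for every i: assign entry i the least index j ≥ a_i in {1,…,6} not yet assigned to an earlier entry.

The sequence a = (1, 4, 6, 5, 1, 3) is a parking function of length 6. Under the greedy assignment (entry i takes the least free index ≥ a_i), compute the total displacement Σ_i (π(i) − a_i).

Σπ(i) = 1+…+6 = 21; Σa = 1+4+6+5+1+3 = 20; disp = 21−20 = 1.

1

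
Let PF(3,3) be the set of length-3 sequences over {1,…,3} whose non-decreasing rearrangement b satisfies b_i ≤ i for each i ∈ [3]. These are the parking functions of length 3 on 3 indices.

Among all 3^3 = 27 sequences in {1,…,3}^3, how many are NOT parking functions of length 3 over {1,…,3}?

|PF| = 1·4^2 = 1 · 16 = 16
One tuple (3,3,1) → sorted (1,3,3): b_2=3>2, not a PF.
3^3 − 16 = 27 − 16 = 11

11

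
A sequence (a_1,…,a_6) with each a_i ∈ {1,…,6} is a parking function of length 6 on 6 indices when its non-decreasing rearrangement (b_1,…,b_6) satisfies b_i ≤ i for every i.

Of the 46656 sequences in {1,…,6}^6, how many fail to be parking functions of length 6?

29849

|PF(6,6)| = (7−6)·7^(6−1) = 1 · 16807 = 16807 (Konheim–Weiss)
Example (6,2,6,6,3,4) → sorted (2,3,4,6,6,6): b_1=2>1, not a PF.
Total 46656; non-PF = 46656−16807 = 29849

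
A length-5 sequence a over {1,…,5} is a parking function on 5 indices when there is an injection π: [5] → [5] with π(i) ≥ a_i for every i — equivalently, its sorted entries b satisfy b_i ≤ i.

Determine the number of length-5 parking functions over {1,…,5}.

1296

#PF = 1·6^4 = 1·1296 = 1296 (Pollak)
E.g. (1,1,2,1,4) → sorted (1,1,1,2,4): b_i ≤ i ∀i, a PF.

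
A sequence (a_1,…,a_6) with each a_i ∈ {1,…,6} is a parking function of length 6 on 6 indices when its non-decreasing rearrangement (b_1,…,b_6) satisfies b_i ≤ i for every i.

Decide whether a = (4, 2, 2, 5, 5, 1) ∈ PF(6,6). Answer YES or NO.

Sorted: b = (1, 2, 2, 4, 5, 5).
  b_1=1 ≤ 1
  b_2=2 ≤ 2
  b_3=2 ≤ 3
  b_4=4 ≤ 4
  b_5=5 ≤ 5
  b_6=5 ≤ 6
All bounds hold ⇒ YES

YES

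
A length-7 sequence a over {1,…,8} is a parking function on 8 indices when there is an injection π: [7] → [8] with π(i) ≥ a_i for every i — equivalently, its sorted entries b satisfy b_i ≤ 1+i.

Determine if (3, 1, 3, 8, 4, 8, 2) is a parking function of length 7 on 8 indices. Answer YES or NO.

NO

Sorted: b = (1, 2, 3, 3, 4, 8, 8).
  b_1=1 ≤ 2
  b_2=2 ≤ 3
  b_3=3 ≤ 4
  b_4=3 ≤ 5
  b_5=4 ≤ 6
  b_6=8 > 7
  fails at i=6 ⇒ NO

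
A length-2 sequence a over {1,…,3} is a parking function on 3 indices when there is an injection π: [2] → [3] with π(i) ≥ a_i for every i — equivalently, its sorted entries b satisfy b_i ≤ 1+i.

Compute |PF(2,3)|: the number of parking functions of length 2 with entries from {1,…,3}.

#PF = (3−2+1)·(3+1)^(2−1) = 2·4 = 8 (Konheim–Weiss)
One tuple (2,2) → sorted (2,2): b_i ≤ 1+i ∀i, a PF.

8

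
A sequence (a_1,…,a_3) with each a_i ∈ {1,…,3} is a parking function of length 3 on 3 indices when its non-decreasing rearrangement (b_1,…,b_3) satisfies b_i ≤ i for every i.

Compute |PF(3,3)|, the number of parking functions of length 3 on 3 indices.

#PF = (3+1−3)·(3+1)^{3−1} = 1×16 = 16 (Konheim–Weiss)
Example (3,2,1) → sorted (1,2,3): b_i ≤ i ∀i, a PF.

16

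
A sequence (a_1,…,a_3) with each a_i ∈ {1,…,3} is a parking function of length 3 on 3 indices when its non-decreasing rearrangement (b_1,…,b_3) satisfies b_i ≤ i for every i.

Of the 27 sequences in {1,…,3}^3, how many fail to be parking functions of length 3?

11

|PF(3,3)| = (3+1−3)·(3+1)^{3−1} = 1 · 16 = 16 (Konheim–Weiss)
Example (3,3,3) → sorted (3,3,3): b_1=3>1, not a PF.
3^3 − 16 = 27 − 16 = 11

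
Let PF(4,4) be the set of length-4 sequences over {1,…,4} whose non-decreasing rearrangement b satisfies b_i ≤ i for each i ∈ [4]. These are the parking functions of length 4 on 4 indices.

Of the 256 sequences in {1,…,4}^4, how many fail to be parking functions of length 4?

|PF| = (4−4+1)·(4+1)^(4−1) = 1 · 125 = 125 (Pollak)
Example (4,2,1,4) → sorted (1,2,4,4): b_3=4>3, not a PF.
So 256 − 125 = 131 fail.

131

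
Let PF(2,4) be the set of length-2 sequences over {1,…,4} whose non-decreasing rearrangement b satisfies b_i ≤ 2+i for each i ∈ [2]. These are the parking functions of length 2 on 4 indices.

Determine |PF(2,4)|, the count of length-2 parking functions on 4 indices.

|PF(2,4)| = (5−2)·5^(2−1) = 3×5 = 15
One tuple (1,2) → sorted (1,2): b_i ≤ 2+i ∀i, a PF.

15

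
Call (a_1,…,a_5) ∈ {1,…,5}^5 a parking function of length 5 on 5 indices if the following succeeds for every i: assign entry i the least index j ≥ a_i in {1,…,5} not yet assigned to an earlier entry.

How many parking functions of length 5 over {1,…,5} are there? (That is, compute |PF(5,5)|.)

|PF| = (6−5)·6^(5−1) = 1×1296 = 1296 (Pollak)
E.g. (1,2,2,5,2) → sorted (1,2,2,2,5): b_i ≤ i ∀i, a PF.

1296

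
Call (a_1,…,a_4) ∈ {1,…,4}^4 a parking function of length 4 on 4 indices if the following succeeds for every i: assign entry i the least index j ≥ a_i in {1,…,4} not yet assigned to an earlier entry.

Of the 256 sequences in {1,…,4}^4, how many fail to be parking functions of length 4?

131

#PF = (5−4)·5^(4−1) = 1·125 = 125 (Pollak)
E.g. (3,4,3,4) → sorted (3,3,4,4): b_1=3>1, not a PF.
Total 256; non-PF = 256−125 = 131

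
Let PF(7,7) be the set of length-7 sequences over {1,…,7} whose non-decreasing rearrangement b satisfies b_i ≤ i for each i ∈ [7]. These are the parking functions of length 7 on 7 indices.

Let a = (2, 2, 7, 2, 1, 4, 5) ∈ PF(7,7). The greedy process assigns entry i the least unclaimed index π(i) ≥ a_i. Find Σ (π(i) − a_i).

5

Σπ = 7·8/2 = 28 (π permutes [7]); Σa = 2+2+7+2+1+4+5 = 23; disp = 28−23 = 5.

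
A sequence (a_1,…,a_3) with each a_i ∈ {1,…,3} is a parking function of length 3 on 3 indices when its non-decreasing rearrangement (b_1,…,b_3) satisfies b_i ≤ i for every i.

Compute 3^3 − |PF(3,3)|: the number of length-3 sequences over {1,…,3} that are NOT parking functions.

11

Count = 1·4^2 = 1·16 = 16 (Pollak)
One tuple (2,2,2) → sorted (2,2,2): b_1=2>1, not a PF.
3^3 − 16 = 27 − 16 = 11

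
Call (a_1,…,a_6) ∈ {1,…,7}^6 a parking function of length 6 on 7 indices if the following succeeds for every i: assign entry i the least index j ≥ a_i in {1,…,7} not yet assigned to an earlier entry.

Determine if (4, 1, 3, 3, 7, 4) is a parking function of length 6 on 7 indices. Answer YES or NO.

YES

Sorted: b = (1, 3, 3, 4, 4, 7).
  b_1=1 ≤ 2
  b_2=3 ≤ 3
  b_3=3 ≤ 4
  b_4=4 ≤ 5
  b_5=4 ≤ 6
  b_6=7 ≤ 7
All bounds hold ⇒ YES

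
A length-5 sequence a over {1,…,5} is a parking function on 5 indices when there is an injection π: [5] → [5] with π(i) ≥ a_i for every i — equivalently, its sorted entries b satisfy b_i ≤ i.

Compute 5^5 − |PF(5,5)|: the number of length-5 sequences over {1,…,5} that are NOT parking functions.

1829

|PF(5,5)| = (5−5+1)·(5+1)^(5−1) = 1 · 1296 = 1296 [KW]
E.g. (2,4,3,3,2) → sorted (2,2,3,3,4): b_1=2>1, not a PF.
So 3125 − 1296 = 1829 fail.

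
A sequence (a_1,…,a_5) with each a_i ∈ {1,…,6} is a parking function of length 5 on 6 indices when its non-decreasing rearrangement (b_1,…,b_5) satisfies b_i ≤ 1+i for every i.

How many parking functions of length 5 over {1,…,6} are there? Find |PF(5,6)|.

Count = (7−5)·7^(5−1) = 2·2401 = 4802
E.g. (1,6,1,2,2) → sorted (1,1,2,2,6): b_i ≤ 1+i ∀i, a PF.

4802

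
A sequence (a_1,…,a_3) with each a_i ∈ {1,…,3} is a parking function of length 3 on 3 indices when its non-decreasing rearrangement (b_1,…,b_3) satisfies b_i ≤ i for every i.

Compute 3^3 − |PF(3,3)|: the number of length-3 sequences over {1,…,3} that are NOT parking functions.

Count = (4−3)·4^(3−1) = 1 · 16 = 16 (Pollak)
Example (3,2,3) → sorted (2,3,3): b_1=2>1, not a PF.
Total 27; non-PF = 27−16 = 11

11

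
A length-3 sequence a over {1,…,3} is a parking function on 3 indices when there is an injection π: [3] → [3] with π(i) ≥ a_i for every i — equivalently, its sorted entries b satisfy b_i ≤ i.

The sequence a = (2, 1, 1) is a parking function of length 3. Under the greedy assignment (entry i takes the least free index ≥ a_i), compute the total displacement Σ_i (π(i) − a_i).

Σπ(i) = 1+…+3 = 6; Σa = 2+1+1 = 4; disp = 6−4 = 2.

2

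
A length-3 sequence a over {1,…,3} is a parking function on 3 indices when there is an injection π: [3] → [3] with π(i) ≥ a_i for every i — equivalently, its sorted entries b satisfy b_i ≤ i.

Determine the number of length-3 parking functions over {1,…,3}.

|PF(3,3)| = (4−3)·4^(3−1) = 1×16 = 16
E.g. (3,2,1) → sorted (1,2,3): b_i ≤ i ∀i, a PF.

16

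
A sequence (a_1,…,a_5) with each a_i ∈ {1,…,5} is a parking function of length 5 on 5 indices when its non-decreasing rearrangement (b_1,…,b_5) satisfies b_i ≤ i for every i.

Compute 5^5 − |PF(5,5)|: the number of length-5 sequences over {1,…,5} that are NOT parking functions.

1829

|PF(5,5)| = 1·6^4 = 1·1296 = 1296 (Konheim–Weiss)
E.g. (5,1,4,5,4) → sorted (1,4,4,5,5): b_2=4>2, not a PF.
So 3125 − 1296 = 1829 fail.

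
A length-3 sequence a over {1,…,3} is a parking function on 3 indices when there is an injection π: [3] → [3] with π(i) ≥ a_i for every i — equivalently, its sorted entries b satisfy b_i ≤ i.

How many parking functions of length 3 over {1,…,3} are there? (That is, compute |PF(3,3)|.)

16

Count = (3+1−3)·(3+1)^{3−1} = 1×16 = 16
One tuple (2,1,2) → sorted (1,2,2): b_i ≤ i ∀i, a PF.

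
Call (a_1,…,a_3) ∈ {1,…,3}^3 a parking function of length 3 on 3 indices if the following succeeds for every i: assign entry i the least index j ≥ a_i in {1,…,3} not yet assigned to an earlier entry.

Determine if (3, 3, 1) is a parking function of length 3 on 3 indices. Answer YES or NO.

Order a: b = (1, 3, 3).
  b_1=1 ≤ 1
  b_2=3 > 2
  fails at i=2 ⇒ NO

NO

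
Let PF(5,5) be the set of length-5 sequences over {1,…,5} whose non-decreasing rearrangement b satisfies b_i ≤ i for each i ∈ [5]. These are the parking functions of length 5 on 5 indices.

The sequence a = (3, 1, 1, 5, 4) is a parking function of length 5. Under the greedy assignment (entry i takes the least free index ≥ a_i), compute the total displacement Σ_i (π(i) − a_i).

Σπ = 15 ({1..5} each once); Σa = 3+1+1+5+4 = 14; disp = 15−14 = 1.

1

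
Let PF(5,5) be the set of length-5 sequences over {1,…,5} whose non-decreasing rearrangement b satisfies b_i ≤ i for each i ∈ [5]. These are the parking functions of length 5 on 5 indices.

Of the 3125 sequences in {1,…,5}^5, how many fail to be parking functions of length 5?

1829

|PF(5,5)| = 1·6^4 = 1 · 1296 = 1296
Check (4,5,5,3,4) → sorted (3,4,4,5,5): b_1=3>1, not a PF.
Total 3125; non-PF = 3125−1296 = 1829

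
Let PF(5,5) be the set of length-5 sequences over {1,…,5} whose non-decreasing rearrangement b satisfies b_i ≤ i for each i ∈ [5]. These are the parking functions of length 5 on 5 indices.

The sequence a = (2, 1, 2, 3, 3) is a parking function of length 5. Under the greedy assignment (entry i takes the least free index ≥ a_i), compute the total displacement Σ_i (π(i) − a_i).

4

Σπ = 5·6/2 = 15 (π permutes [5]); Σa = 2+1+2+3+3 = 11; disp = 15−11 = 4.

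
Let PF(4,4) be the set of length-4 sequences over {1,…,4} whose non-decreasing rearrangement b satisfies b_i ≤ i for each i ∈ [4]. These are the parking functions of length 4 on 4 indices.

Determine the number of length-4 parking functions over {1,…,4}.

125

#PF = (4+1−4)·(4+1)^{4−1} = 1·125 = 125 (Pollak)
One tuple (1,2,2,3) → sorted (1,2,2,3): b_i ≤ i ∀i, a PF.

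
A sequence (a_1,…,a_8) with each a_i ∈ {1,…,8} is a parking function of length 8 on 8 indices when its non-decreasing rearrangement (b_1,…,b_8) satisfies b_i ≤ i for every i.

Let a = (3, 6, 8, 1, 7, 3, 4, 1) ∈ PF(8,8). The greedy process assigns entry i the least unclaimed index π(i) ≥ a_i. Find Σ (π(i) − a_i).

3

Σπ = 36 ({1..8} each once); Σa = 3+6+8+1+7+3+4+1 = 33; disp = 36−33 = 3.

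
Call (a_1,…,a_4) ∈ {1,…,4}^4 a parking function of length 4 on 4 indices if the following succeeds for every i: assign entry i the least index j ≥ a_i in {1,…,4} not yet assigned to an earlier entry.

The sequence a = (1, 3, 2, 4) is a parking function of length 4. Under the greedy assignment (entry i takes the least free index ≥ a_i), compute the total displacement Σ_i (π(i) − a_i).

0

Σπ = 10 ({1..4} each once); Σa = 1+3+2+4 = 10; disp = 10−10 = 0.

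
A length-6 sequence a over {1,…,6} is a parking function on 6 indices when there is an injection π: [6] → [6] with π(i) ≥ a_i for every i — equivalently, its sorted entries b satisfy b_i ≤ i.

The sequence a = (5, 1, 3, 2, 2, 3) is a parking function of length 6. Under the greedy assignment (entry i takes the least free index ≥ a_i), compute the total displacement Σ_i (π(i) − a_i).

Σπ(i) = 1+…+6 = 21; Σa = 5+1+3+2+2+3 = 16; disp = 21−16 = 5.

5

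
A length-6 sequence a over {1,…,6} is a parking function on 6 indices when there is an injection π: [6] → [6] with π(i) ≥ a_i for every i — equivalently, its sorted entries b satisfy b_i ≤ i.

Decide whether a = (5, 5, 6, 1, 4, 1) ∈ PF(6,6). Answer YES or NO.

Order a: b = (1, 1, 4, 5, 5, 6).
  b_1=1 ≤ 1
  b_2=1 ≤ 2
  b_3=4 > 3
  fails at i=3 ⇒ NO

NO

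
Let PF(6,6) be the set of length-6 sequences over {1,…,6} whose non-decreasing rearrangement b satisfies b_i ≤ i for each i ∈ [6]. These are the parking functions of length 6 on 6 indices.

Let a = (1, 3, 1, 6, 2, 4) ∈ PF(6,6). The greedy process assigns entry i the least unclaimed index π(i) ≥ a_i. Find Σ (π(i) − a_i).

4

Σπ = 6·7/2 = 21 (π permutes [6]); Σa = 1+3+1+6+2+4 = 17; disp = 21−17 = 4.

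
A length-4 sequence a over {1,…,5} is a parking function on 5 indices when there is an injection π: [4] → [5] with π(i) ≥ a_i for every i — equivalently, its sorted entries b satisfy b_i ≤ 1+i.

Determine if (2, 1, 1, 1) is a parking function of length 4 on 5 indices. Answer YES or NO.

YES

Order a: b = (1, 1, 1, 2).
  b_1=1 ≤ 2
  b_2=1 ≤ 3
  b_3=1 ≤ 4
  b_4=2 ≤ 5
All bounds hold ⇒ YES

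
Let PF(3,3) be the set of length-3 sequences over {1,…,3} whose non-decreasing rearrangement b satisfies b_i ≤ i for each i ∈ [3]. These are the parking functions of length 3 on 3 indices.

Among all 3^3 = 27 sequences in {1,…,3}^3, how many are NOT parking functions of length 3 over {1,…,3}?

Count = 1·4^2 = 1 · 16 = 16 [KW]
One tuple (3,3,2) → sorted (2,3,3): b_1=2>1, not a PF.
So 27 − 16 = 11 fail.

11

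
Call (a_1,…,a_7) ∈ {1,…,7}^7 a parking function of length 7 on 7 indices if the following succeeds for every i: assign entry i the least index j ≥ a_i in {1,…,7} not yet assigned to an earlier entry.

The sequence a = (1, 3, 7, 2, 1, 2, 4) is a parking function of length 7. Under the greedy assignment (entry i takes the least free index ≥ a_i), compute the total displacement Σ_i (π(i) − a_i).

8

Σπ = 28 ({1..7} each once); Σa = 1+3+7+2+1+2+4 = 20; disp = 28−20 = 8.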